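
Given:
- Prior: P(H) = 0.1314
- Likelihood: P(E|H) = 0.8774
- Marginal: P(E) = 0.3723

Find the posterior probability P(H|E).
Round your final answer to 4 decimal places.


Using Bayes' theorem:

P(H|E) = P(E|H) × P(H) / P(E)
       = 0.8774 × 0.1314 / 0.3723
       = 0.11529036 / 0.3723
       = 0.3097

The evidence strengthens our belief in H.
Prior: 0.1314 → Posterior: 0.3097


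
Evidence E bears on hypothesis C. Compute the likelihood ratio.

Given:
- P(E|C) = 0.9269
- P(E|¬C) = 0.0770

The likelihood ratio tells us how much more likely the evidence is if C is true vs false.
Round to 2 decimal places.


Likelihood Ratio (LR) = P(E|C) / P(E|¬C)

LR = 0.9269 / 0.0770
   = 12.04

The evidence is 12.04 times more likely if C is true than if C is false.
Since LR > 1, the evidence supports C over ¬C.


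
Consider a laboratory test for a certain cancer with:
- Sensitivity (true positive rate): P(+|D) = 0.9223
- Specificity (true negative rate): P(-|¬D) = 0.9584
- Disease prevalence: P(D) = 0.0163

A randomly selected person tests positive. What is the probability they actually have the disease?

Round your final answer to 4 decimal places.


Let D = has disease, + = positive test

Given:
- P(D) = 0.0163 (prevalence)
- P(+|D) = 0.9223 (sensitivity)
- P(-|¬D) = 0.9584 (specificity)
- P(+|¬D) = 0.0416 (false positive rate = 1 - specificity)

Step 1: Find P(+)
P(+) = P(+|D)P(D) + P(+|¬D)P(¬D)
     = 0.9223 × 0.0163 + 0.0416 × 0.9837
     = 0.01503349 + 0.04092192
     = 0.05595541

Step 2: Apply Bayes' theorem for P(D|+)
P(D|+) = P(+|D)P(D) / P(+)
       = 0.01503349 / 0.05595541
       = 0.2687


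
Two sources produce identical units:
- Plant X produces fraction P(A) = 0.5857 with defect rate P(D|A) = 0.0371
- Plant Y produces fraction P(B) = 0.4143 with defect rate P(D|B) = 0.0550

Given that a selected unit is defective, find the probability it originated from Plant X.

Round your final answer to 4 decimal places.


Let A = from Plant X, D = defective

Given:
- P(A) = 0.5857, P(B) = 0.4143
- P(D|A) = 0.0371, P(D|B) = 0.0550

Step 1: Find P(D)
P(D) = P(D|A)P(A) + P(D|B)P(B)
     = 0.0371 × 0.5857 + 0.0550 × 0.4143
     = 0.02172947 + 0.02278650
     = 0.04451597

Step 2: Apply Bayes' theorem
P(A|D) = P(D|A)P(A) / P(D)
       = 0.02172947 / 0.04451597
       = 0.4881


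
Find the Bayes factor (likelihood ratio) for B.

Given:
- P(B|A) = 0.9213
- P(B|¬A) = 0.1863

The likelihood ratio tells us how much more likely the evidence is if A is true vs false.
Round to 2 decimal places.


Likelihood Ratio (LR) = P(B|A) / P(B|¬A)

LR = 0.9213 / 0.1863
   = 4.95

The evidence is 4.95 times more likely if A is true than if A is false.
Since LR > 1, the evidence supports A over ¬A.


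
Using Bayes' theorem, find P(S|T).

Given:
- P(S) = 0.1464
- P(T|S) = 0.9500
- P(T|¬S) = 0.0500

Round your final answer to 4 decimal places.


Bayes' theorem: P(S|T) = P(T|S) × P(S) / P(T)

Step 1: Calculate P(T) using law of total probability
P(T) = P(T|S)P(S) + P(T|¬S)P(¬S)
     = 0.9500 × 0.1464 + 0.0500 × 0.8536
     = 0.13908000 + 0.04268000
     = 0.18176000

Step 2: Apply Bayes' theorem
P(S|T) = P(T|S) × P(S) / P(T)
       = 0.13908000 / 0.18176000
       = 0.7652


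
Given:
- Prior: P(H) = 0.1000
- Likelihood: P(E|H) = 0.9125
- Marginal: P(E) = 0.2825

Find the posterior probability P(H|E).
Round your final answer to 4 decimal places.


Using Bayes' theorem:

P(H|E) = P(E|H) × P(H) / P(E)
       = 0.9125 × 0.1000 / 0.2825
       = 0.09125000 / 0.2825
       = 0.3230

The evidence strengthens our belief in H.
Prior: 0.1000 → Posterior: 0.3230


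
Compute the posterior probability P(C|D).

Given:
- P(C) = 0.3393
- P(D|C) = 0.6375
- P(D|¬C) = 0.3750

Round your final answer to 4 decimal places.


Bayes' theorem: P(C|D) = P(D|C) × P(C) / P(D)

Step 1: Calculate P(D) using law of total probability
P(D) = P(D|C)P(C) + P(D|¬C)P(¬C)
     = 0.6375 × 0.3393 + 0.3750 × 0.6607
     = 0.21630375 + 0.24776250
     = 0.46406625

Step 2: Apply Bayes' theorem
P(C|D) = P(D|C) × P(C) / P(D)
       = 0.21630375 / 0.46406625
       = 0.4661


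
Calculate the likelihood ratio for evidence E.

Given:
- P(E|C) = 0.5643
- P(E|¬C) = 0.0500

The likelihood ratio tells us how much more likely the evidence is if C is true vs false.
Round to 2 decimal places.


Likelihood Ratio (LR) = P(E|C) / P(E|¬C)

LR = 0.5643 / 0.0500
   = 11.29

The evidence is 11.29 times more likely if C is true than if C is false.
Since LR > 1, the evidence supports C over ¬C.


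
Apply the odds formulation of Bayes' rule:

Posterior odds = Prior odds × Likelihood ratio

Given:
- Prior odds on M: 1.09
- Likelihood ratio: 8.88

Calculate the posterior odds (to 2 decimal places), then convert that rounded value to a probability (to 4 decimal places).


Step 1: Calculate posterior odds
Posterior odds = Prior odds × LR
               = 1.09 × 8.88
               = 9.68

Step 2: Convert to probability
P(M|E) = Posterior odds / (1 + Posterior odds)
       = 9.68 / (1 + 9.68)
       = 9.68 / 10.68
       = 0.9064

The evidence increased P(M) from 0.5215 to 0.9064.


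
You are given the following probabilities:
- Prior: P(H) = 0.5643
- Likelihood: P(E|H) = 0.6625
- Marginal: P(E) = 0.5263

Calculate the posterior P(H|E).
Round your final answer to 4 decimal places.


Using Bayes' theorem:

P(H|E) = P(E|H) × P(H) / P(E)
       = 0.6625 × 0.5643 / 0.5263
       = 0.37384875 / 0.5263
       = 0.7103

The evidence strengthens our belief in H.
Prior: 0.5643 → Posterior: 0.7103


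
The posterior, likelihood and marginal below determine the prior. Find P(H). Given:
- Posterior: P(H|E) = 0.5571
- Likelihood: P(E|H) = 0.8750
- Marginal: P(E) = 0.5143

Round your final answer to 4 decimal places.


From Bayes' theorem: P(H|E) = P(E|H) × P(H) / P(E)

Rearranging for P(H):
P(H) = P(H|E) × P(E) / P(E|H)
     = 0.5571 × 0.5143 / 0.8750
     = 0.28651653 / 0.8750
     = 0.3274


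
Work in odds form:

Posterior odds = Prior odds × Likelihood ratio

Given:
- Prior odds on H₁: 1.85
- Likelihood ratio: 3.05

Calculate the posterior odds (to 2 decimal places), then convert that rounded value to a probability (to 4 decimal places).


Step 1: Calculate posterior odds
Posterior odds = Prior odds × LR
               = 1.85 × 3.05
               = 5.64

Step 2: Convert to probability
P(H₁|E) = Posterior odds / (1 + Posterior odds)
       = 5.64 / (1 + 5.64)
       = 5.64 / 6.64
       = 0.8494

The evidence increased P(H₁) from 0.6491 to 0.8494.


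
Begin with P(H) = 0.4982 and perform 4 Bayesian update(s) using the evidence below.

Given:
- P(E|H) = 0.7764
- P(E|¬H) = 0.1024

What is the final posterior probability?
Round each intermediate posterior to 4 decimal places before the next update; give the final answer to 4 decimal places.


Sequential Bayesian updating:

Initial prior: P(H) = 0.4982

Update 1:
  P(E) = 0.7764 × 0.4982 + 0.1024 × 0.5018 = 0.38680248 + 0.05138432 = 0.43818680
  P(H|E) = 0.38680248 / 0.43818680 = 0.8827

Update 2:
  P(E) = 0.7764 × 0.8827 + 0.1024 × 0.1173 = 0.68532828 + 0.01201152 = 0.69733980
  P(H|E) = 0.68532828 / 0.69733980 = 0.9828

Update 3:
  P(E) = 0.7764 × 0.9828 + 0.1024 × 0.0172 = 0.76304592 + 0.00176128 = 0.76480720
  P(H|E) = 0.76304592 / 0.76480720 = 0.9977

Update 4:
  P(E) = 0.7764 × 0.9977 + 0.1024 × 0.0023 = 0.77461428 + 0.00023552 = 0.77484980
  P(H|E) = 0.77461428 / 0.77484980 = 0.9997

Final posterior: 0.9997


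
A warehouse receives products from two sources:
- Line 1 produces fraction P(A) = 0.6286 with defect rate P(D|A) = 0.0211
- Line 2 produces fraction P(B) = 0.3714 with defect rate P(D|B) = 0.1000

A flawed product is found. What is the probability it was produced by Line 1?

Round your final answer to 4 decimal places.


Let A = from Line 1, D = flawed

Given:
- P(A) = 0.6286, P(B) = 0.3714
- P(D|A) = 0.0211, P(D|B) = 0.1000

Step 1: Find P(D)
P(D) = P(D|A)P(A) + P(D|B)P(B)
     = 0.0211 × 0.6286 + 0.1000 × 0.3714
     = 0.01326346 + 0.03714000
     = 0.05040346

Step 2: Apply Bayes' theorem
P(A|D) = P(D|A)P(A) / P(D)
       = 0.01326346 / 0.05040346
       = 0.2631


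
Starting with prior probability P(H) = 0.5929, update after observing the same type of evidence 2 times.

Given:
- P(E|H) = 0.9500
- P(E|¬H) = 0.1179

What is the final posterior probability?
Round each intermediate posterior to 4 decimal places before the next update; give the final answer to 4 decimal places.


Sequential Bayesian updating:

Initial prior: P(H) = 0.5929

Update 1:
  P(E) = 0.9500 × 0.5929 + 0.1179 × 0.4071 = 0.56325500 + 0.04799709 = 0.61125209
  P(H|E) = 0.56325500 / 0.61125209 = 0.9215

Update 2:
  P(E) = 0.9500 × 0.9215 + 0.1179 × 0.0785 = 0.87542500 + 0.00925515 = 0.88468015
  P(H|E) = 0.87542500 / 0.88468015 = 0.9895

Final posterior: 0.9895


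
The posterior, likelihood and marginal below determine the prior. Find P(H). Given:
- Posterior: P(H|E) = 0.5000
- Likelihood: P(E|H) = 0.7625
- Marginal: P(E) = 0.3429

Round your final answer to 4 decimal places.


From Bayes' theorem: P(H|E) = P(E|H) × P(H) / P(E)

Rearranging for P(H):
P(H) = P(H|E) × P(E) / P(E|H)
     = 0.5000 × 0.3429 / 0.7625
     = 0.17145000 / 0.7625
     = 0.2249


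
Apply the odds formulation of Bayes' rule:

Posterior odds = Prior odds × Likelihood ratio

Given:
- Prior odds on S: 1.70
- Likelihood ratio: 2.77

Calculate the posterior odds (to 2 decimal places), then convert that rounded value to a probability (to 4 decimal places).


Step 1: Calculate posterior odds
Posterior odds = Prior odds × LR
               = 1.70 × 2.77
               = 4.71

Step 2: Convert to probability
P(S|E) = Posterior odds / (1 + Posterior odds)
       = 4.71 / (1 + 4.71)
       = 4.71 / 5.71
       = 0.8249

The evidence increased P(S) from 0.6296 to 0.8249.


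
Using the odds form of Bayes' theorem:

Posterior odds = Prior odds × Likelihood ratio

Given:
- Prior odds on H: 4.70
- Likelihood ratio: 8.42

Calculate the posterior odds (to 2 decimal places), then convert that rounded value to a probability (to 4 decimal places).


Step 1: Calculate posterior odds
Posterior odds = Prior odds × LR
               = 4.70 × 8.42
               = 39.57

Step 2: Convert to probability
P(H|E) = Posterior odds / (1 + Posterior odds)
       = 39.57 / (1 + 39.57)
       = 39.57 / 40.57
       = 0.9754

The evidence increased P(H) from 0.8246 to 0.9754.


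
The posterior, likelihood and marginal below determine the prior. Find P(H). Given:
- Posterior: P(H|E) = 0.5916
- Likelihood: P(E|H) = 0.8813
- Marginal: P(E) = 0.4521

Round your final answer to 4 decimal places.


From Bayes' theorem: P(H|E) = P(E|H) × P(H) / P(E)

Rearranging for P(H):
P(H) = P(H|E) × P(E) / P(E|H)
     = 0.5916 × 0.4521 / 0.8813
     = 0.26746236 / 0.8813
     = 0.3035


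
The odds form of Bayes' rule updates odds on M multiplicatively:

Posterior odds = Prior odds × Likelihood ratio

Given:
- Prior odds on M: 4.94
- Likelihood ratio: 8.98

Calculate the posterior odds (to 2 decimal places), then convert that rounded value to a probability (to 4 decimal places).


Step 1: Calculate posterior odds
Posterior odds = Prior odds × LR
               = 4.94 × 8.98
               = 44.36

Step 2: Convert to probability
P(M|E) = Posterior odds / (1 + Posterior odds)
       = 44.36 / (1 + 44.36)
       = 44.36 / 45.36
       = 0.9780

The evidence increased P(M) from 0.8316 to 0.9780.


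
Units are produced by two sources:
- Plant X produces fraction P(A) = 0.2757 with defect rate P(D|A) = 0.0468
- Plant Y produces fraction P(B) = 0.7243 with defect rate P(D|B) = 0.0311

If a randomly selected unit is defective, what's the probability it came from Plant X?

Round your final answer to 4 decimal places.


Let A = from Plant X, D = defective

Given:
- P(A) = 0.2757, P(B) = 0.7243
- P(D|A) = 0.0468, P(D|B) = 0.0311

Step 1: Find P(D)
P(D) = P(D|A)P(A) + P(D|B)P(B)
     = 0.0468 × 0.2757 + 0.0311 × 0.7243
     = 0.01290276 + 0.02252573
     = 0.03542849

Step 2: Apply Bayes' theorem
P(A|D) = P(D|A)P(A) / P(D)
       = 0.01290276 / 0.03542849
       = 0.3642


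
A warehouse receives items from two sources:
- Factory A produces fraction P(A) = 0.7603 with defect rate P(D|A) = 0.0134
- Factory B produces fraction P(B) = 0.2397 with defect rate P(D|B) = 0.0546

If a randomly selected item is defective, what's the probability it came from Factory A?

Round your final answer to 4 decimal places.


Let A = from Factory A, D = defective

Given:
- P(A) = 0.7603, P(B) = 0.2397
- P(D|A) = 0.0134, P(D|B) = 0.0546

Step 1: Find P(D)
P(D) = P(D|A)P(A) + P(D|B)P(B)
     = 0.0134 × 0.7603 + 0.0546 × 0.2397
     = 0.01018802 + 0.01308762
     = 0.02327564

Step 2: Apply Bayes' theorem
P(A|D) = P(D|A)P(A) / P(D)
       = 0.01018802 / 0.02327564
       = 0.4377


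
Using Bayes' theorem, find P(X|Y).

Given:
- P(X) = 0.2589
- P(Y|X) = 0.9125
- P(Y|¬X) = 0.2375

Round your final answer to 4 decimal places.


Bayes' theorem: P(X|Y) = P(Y|X) × P(X) / P(Y)

Step 1: Calculate P(Y) using law of total probability
P(Y) = P(Y|X)P(X) + P(Y|¬X)P(¬X)
     = 0.9125 × 0.2589 + 0.2375 × 0.7411
     = 0.23624625 + 0.17601125
     = 0.41225750

Step 2: Apply Bayes' theorem
P(X|Y) = P(Y|X) × P(X) / P(Y)
       = 0.23624625 / 0.41225750
       = 0.5731


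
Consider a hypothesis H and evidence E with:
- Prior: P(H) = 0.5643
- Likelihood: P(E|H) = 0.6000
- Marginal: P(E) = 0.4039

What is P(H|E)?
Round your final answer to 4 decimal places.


Using Bayes' theorem:

P(H|E) = P(E|H) × P(H) / P(E)
       = 0.6000 × 0.5643 / 0.4039
       = 0.33858000 / 0.4039
       = 0.8383

The evidence strengthens our belief in H.
Prior: 0.5643 → Posterior: 0.8383


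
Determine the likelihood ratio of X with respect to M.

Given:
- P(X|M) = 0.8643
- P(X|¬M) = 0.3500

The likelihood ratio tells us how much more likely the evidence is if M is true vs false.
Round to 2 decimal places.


Likelihood Ratio (LR) = P(X|M) / P(X|¬M)

LR = 0.8643 / 0.3500
   = 2.47

The evidence is 2.47 times more likely if M is true than if M is false.
Because LR exceeds 1, X is evidence for M.


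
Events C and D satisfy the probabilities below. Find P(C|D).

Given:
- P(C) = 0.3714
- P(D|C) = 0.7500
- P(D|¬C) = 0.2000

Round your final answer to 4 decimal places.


Bayes' theorem: P(C|D) = P(D|C) × P(C) / P(D)

Step 1: Calculate P(D) using law of total probability
P(D) = P(D|C)P(C) + P(D|¬C)P(¬C)
     = 0.7500 × 0.3714 + 0.2000 × 0.6286
     = 0.27855000 + 0.12572000
     = 0.40427000

Step 2: Apply Bayes' theorem
P(C|D) = P(D|C) × P(C) / P(D)
       = 0.27855000 / 0.40427000
       = 0.6890


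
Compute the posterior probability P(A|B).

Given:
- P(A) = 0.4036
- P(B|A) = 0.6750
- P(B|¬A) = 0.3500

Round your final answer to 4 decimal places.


Bayes' theorem: P(A|B) = P(B|A) × P(A) / P(B)

Step 1: Calculate P(B) using law of total probability
P(B) = P(B|A)P(A) + P(B|¬A)P(¬A)
     = 0.6750 × 0.4036 + 0.3500 × 0.5964
     = 0.27243000 + 0.20874000
     = 0.48117000

Step 2: Apply Bayes' theorem
P(A|B) = P(B|A) × P(A) / P(B)
       = 0.27243000 / 0.48117000
       = 0.5662


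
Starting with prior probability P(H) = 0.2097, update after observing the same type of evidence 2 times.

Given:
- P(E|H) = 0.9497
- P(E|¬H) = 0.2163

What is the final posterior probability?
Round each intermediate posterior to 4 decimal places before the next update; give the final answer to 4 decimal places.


Sequential Bayesian updating:

Initial prior: P(H) = 0.2097

Update 1:
  P(E) = 0.9497 × 0.2097 + 0.2163 × 0.7903 = 0.19915209 + 0.17094189 = 0.37009398
  P(H|E) = 0.19915209 / 0.37009398 = 0.5381

Update 2:
  P(E) = 0.9497 × 0.5381 + 0.2163 × 0.4619 = 0.51103357 + 0.09990897 = 0.61094254
  P(H|E) = 0.51103357 / 0.61094254 = 0.8365

Final posterior: 0.8365


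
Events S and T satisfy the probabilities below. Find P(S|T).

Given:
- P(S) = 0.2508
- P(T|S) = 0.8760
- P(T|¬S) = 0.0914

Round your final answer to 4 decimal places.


Bayes' theorem: P(S|T) = P(T|S) × P(S) / P(T)

Step 1: Calculate P(T) using law of total probability
P(T) = P(T|S)P(S) + P(T|¬S)P(¬S)
     = 0.8760 × 0.2508 + 0.0914 × 0.7492
     = 0.21970080 + 0.06847688
     = 0.28817768

Step 2: Apply Bayes' theorem
P(S|T) = P(T|S) × P(S) / P(T)
       = 0.21970080 / 0.28817768
       = 0.7624


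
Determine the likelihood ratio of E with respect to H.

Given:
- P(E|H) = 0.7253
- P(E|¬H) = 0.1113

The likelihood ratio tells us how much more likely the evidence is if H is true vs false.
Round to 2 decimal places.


Likelihood Ratio (LR) = P(E|H) / P(E|¬H)

LR = 0.7253 / 0.1113
   = 6.52

The evidence is 6.52 times more likely if H is true than if H is false.
Since LR > 1, the evidence supports H over ¬H.


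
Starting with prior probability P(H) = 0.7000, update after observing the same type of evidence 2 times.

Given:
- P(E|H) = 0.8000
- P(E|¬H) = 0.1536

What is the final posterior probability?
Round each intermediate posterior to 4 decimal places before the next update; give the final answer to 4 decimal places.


Sequential Bayesian updating:

Initial prior: P(H) = 0.7000

Update 1:
  P(E) = 0.8000 × 0.7000 + 0.1536 × 0.3000 = 0.56000000 + 0.04608000 = 0.60608000
  P(H|E) = 0.56000000 / 0.60608000 = 0.9240

Update 2:
  P(E) = 0.8000 × 0.9240 + 0.1536 × 0.0760 = 0.73920000 + 0.01167360 = 0.75087360
  P(H|E) = 0.73920000 / 0.75087360 = 0.9845

Final posterior: 0.9845


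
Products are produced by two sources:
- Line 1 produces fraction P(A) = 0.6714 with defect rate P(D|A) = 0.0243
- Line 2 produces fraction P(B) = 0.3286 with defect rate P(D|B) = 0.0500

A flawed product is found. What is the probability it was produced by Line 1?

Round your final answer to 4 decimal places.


Let A = from Line 1, D = flawed

Given:
- P(A) = 0.6714, P(B) = 0.3286
- P(D|A) = 0.0243, P(D|B) = 0.0500

Step 1: Find P(D)
P(D) = P(D|A)P(A) + P(D|B)P(B)
     = 0.0243 × 0.6714 + 0.0500 × 0.3286
     = 0.01631502 + 0.01643000
     = 0.03274502

Step 2: Apply Bayes' theorem
P(A|D) = P(D|A)P(A) / P(D)
       = 0.01631502 / 0.03274502
       = 0.4982


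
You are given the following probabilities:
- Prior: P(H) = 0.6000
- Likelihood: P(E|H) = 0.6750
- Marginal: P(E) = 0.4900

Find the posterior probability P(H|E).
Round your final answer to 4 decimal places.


Using Bayes' theorem:

P(H|E) = P(E|H) × P(H) / P(E)
       = 0.6750 × 0.6000 / 0.4900
       = 0.40500000 / 0.4900
       = 0.8265

The evidence strengthens our belief in H.
Prior: 0.6000 → Posterior: 0.8265


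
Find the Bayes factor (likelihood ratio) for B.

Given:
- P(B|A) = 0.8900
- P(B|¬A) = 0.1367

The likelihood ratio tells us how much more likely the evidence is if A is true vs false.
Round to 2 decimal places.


Likelihood Ratio (LR) = P(B|A) / P(B|¬A)

LR = 0.8900 / 0.1367
   = 6.51

The evidence is 6.51 times more likely if A is true than if A is false.
LR > 1, so observing B raises the odds in favor of A.


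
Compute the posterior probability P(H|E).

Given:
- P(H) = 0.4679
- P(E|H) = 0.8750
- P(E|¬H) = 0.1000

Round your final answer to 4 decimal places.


Bayes' theorem: P(H|E) = P(E|H) × P(H) / P(E)

Step 1: Calculate P(E) using law of total probability
P(E) = P(E|H)P(H) + P(E|¬H)P(¬H)
     = 0.8750 × 0.4679 + 0.1000 × 0.5321
     = 0.40941250 + 0.05321000
     = 0.46262250

Step 2: Apply Bayes' theorem
P(H|E) = P(E|H) × P(H) / P(E)
       = 0.40941250 / 0.46262250
       = 0.8850


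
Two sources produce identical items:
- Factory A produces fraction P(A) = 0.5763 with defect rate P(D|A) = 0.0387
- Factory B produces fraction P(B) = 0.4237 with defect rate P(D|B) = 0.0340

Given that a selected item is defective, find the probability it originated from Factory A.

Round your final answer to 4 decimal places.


Let A = from Factory A, D = defective

Given:
- P(A) = 0.5763, P(B) = 0.4237
- P(D|A) = 0.0387, P(D|B) = 0.0340

Step 1: Find P(D)
P(D) = P(D|A)P(A) + P(D|B)P(B)
     = 0.0387 × 0.5763 + 0.0340 × 0.4237
     = 0.02230281 + 0.01440580
     = 0.03670861

Step 2: Apply Bayes' theorem
P(A|D) = P(D|A)P(A) / P(D)
       = 0.02230281 / 0.03670861
       = 0.6076


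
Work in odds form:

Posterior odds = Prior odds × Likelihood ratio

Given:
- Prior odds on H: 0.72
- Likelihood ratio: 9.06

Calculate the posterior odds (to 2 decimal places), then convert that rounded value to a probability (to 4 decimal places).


Step 1: Calculate posterior odds
Posterior odds = Prior odds × LR
               = 0.72 × 9.06
               = 6.52

Step 2: Convert to probability
P(H|E) = Posterior odds / (1 + Posterior odds)
       = 6.52 / (1 + 6.52)
       = 6.52 / 7.52
       = 0.8670

The evidence increased P(H) from 0.4186 to 0.8670.


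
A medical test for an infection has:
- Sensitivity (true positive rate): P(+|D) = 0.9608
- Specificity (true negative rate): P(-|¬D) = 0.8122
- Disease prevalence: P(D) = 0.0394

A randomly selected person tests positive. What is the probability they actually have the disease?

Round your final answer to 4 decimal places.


Let D = has disease, + = positive test

Given:
- P(D) = 0.0394 (prevalence)
- P(+|D) = 0.9608 (sensitivity)
- P(-|¬D) = 0.8122 (specificity)
- P(+|¬D) = 0.1878 (false positive rate = 1 - specificity)

Step 1: Find P(+)
P(+) = P(+|D)P(D) + P(+|¬D)P(¬D)
     = 0.9608 × 0.0394 + 0.1878 × 0.9606
     = 0.03785552 + 0.18040068
     = 0.21825620

Step 2: Apply Bayes' theorem for P(D|+)
P(D|+) = P(+|D)P(D) / P(+)
       = 0.03785552 / 0.21825620
       = 0.1734


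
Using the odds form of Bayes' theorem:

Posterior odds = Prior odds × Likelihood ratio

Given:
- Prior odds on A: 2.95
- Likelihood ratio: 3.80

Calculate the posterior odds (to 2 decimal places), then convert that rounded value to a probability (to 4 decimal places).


Step 1: Calculate posterior odds
Posterior odds = Prior odds × LR
               = 2.95 × 3.80
               = 11.21

Step 2: Convert to probability
P(A|E) = Posterior odds / (1 + Posterior odds)
       = 11.21 / (1 + 11.21)
       = 11.21 / 12.21
       = 0.9181

The evidence increased P(A) from 0.7468 to 0.9181.


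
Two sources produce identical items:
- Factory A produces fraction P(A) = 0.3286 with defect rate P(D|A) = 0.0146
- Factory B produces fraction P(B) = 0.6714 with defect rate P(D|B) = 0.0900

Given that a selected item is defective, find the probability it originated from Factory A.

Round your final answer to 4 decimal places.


Let A = from Factory A, D = defective

Given:
- P(A) = 0.3286, P(B) = 0.6714
- P(D|A) = 0.0146, P(D|B) = 0.0900

Step 1: Find P(D)
P(D) = P(D|A)P(A) + P(D|B)P(B)
     = 0.0146 × 0.3286 + 0.0900 × 0.6714
     = 0.00479756 + 0.06042600
     = 0.06522356

Step 2: Apply Bayes' theorem
P(A|D) = P(D|A)P(A) / P(D)
       = 0.00479756 / 0.06522356
       = 0.0736


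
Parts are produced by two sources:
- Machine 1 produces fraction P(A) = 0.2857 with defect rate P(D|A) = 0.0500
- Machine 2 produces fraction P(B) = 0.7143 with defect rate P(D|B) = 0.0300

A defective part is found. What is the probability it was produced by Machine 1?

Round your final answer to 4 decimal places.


Let A = from Machine 1, D = defective

Given:
- P(A) = 0.2857, P(B) = 0.7143
- P(D|A) = 0.0500, P(D|B) = 0.0300

Step 1: Find P(D)
P(D) = P(D|A)P(A) + P(D|B)P(B)
     = 0.0500 × 0.2857 + 0.0300 × 0.7143
     = 0.01428500 + 0.02142900
     = 0.03571400

Step 2: Apply Bayes' theorem
P(A|D) = P(D|A)P(A) / P(D)
       = 0.01428500 / 0.03571400
       = 0.4000


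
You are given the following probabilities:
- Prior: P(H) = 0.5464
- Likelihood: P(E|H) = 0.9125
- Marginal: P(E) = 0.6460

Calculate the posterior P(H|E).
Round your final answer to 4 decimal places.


Using Bayes' theorem:

P(H|E) = P(E|H) × P(H) / P(E)
       = 0.9125 × 0.5464 / 0.6460
       = 0.49859000 / 0.6460
       = 0.7718

The evidence strengthens our belief in H.
Prior: 0.5464 → Posterior: 0.7718


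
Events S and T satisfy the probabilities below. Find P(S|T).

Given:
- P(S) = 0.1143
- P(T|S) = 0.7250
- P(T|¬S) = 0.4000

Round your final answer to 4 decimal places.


Bayes' theorem: P(S|T) = P(T|S) × P(S) / P(T)

Step 1: Calculate P(T) using law of total probability
P(T) = P(T|S)P(S) + P(T|¬S)P(¬S)
     = 0.7250 × 0.1143 + 0.4000 × 0.8857
     = 0.08286750 + 0.35428000
     = 0.43714750

Step 2: Apply Bayes' theorem
P(S|T) = P(T|S) × P(S) / P(T)
       = 0.08286750 / 0.43714750
       = 0.1896


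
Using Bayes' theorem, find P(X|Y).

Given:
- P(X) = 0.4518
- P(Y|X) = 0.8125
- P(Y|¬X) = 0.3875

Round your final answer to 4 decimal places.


Bayes' theorem: P(X|Y) = P(Y|X) × P(X) / P(Y)

Step 1: Calculate P(Y) using law of total probability
P(Y) = P(Y|X)P(X) + P(Y|¬X)P(¬X)
     = 0.8125 × 0.4518 + 0.3875 × 0.5482
     = 0.36708750 + 0.21242750
     = 0.57951500

Step 2: Apply Bayes' theorem
P(X|Y) = P(Y|X) × P(X) / P(Y)
       = 0.36708750 / 0.57951500
       = 0.6334


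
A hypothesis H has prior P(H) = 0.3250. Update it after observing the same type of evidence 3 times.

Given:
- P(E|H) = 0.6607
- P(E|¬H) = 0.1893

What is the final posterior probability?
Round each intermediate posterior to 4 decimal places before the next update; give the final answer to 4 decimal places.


Sequential Bayesian updating:

Initial prior: P(H) = 0.3250

Update 1:
  P(E) = 0.6607 × 0.3250 + 0.1893 × 0.6750 = 0.21472750 + 0.12777750 = 0.34250500
  P(H|E) = 0.21472750 / 0.34250500 = 0.6269

Update 2:
  P(E) = 0.6607 × 0.6269 + 0.1893 × 0.3731 = 0.41419283 + 0.07062783 = 0.48482066
  P(H|E) = 0.41419283 / 0.48482066 = 0.8543

Update 3:
  P(E) = 0.6607 × 0.8543 + 0.1893 × 0.1457 = 0.56443601 + 0.02758101 = 0.59201702
  P(H|E) = 0.56443601 / 0.59201702 = 0.9534

Final posterior: 0.9534


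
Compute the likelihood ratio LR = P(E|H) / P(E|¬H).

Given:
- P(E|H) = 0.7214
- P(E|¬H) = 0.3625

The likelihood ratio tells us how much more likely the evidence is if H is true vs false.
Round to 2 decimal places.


Likelihood Ratio (LR) = P(E|H) / P(E|¬H)

LR = 0.7214 / 0.3625
   = 1.99

The evidence is 1.99 times more likely if H is true than if H is false.
Because LR exceeds 1, E is evidence for H.


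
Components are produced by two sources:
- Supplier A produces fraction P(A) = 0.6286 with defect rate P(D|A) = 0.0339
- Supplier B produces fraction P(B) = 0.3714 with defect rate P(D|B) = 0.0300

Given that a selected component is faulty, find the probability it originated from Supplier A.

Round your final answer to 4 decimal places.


Let A = from Supplier A, D = faulty

Given:
- P(A) = 0.6286, P(B) = 0.3714
- P(D|A) = 0.0339, P(D|B) = 0.0300

Step 1: Find P(D)
P(D) = P(D|A)P(A) + P(D|B)P(B)
     = 0.0339 × 0.6286 + 0.0300 × 0.3714
     = 0.02130954 + 0.01114200
     = 0.03245154

Step 2: Apply Bayes' theorem
P(A|D) = P(D|A)P(A) / P(D)
       = 0.02130954 / 0.03245154
       = 0.6567


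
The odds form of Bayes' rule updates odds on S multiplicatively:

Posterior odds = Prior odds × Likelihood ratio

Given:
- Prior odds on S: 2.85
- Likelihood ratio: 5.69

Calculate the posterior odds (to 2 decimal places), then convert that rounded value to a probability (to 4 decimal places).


Step 1: Calculate posterior odds
Posterior odds = Prior odds × LR
               = 2.85 × 5.69
               = 16.22

Step 2: Convert to probability
P(S|E) = Posterior odds / (1 + Posterior odds)
       = 16.22 / (1 + 16.22)
       = 16.22 / 17.22
       = 0.9419

The evidence increased P(S) from 0.7403 to 0.9419.


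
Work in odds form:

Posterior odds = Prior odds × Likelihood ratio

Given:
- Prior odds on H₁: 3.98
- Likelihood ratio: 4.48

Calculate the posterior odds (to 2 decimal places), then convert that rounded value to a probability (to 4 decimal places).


Step 1: Calculate posterior odds
Posterior odds = Prior odds × LR
               = 3.98 × 4.48
               = 17.83

Step 2: Convert to probability
P(H₁|E) = Posterior odds / (1 + Posterior odds)
       = 17.83 / (1 + 17.83)
       = 17.83 / 18.83
       = 0.9469

The evidence increased P(H₁) from 0.7992 to 0.9469.


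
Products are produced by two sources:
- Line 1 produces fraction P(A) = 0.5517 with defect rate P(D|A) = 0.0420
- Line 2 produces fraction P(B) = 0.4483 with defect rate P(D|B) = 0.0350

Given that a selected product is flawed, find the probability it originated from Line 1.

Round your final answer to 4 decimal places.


Let A = from Line 1, D = flawed

Given:
- P(A) = 0.5517, P(B) = 0.4483
- P(D|A) = 0.0420, P(D|B) = 0.0350

Step 1: Find P(D)
P(D) = P(D|A)P(A) + P(D|B)P(B)
     = 0.0420 × 0.5517 + 0.0350 × 0.4483
     = 0.02317140 + 0.01569050
     = 0.03886190

Step 2: Apply Bayes' theorem
P(A|D) = P(D|A)P(A) / P(D)
       = 0.02317140 / 0.03886190
       = 0.5962


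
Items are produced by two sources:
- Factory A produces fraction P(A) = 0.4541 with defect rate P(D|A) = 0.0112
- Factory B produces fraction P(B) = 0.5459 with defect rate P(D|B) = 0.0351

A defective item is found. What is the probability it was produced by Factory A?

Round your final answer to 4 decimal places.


Let A = from Factory A, D = defective

Given:
- P(A) = 0.4541, P(B) = 0.5459
- P(D|A) = 0.0112, P(D|B) = 0.0351

Step 1: Find P(D)
P(D) = P(D|A)P(A) + P(D|B)P(B)
     = 0.0112 × 0.4541 + 0.0351 × 0.5459
     = 0.00508592 + 0.01916109
     = 0.02424701

Step 2: Apply Bayes' theorem
P(A|D) = P(D|A)P(A) / P(D)
       = 0.00508592 / 0.02424701
       = 0.2098


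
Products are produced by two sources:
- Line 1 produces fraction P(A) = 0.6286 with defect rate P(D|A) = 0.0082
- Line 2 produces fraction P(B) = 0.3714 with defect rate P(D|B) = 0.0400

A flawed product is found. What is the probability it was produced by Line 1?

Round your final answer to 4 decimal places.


Let A = from Line 1, D = flawed

Given:
- P(A) = 0.6286, P(B) = 0.3714
- P(D|A) = 0.0082, P(D|B) = 0.0400

Step 1: Find P(D)
P(D) = P(D|A)P(A) + P(D|B)P(B)
     = 0.0082 × 0.6286 + 0.0400 × 0.3714
     = 0.00515452 + 0.01485600
     = 0.02001052

Step 2: Apply Bayes' theorem
P(A|D) = P(D|A)P(A) / P(D)
       = 0.00515452 / 0.02001052
       = 0.2576


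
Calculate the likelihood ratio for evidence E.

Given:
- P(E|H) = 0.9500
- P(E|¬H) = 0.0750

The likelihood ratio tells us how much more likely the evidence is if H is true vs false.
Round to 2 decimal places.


Likelihood Ratio (LR) = P(E|H) / P(E|¬H)

LR = 0.9500 / 0.0750
   = 12.67

The evidence is 12.67 times more likely if H is true than if H is false.
Since LR > 1, the evidence supports H over ¬H.


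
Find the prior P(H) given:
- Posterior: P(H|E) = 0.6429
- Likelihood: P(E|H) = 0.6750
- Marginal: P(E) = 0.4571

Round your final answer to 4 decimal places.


From Bayes' theorem: P(H|E) = P(E|H) × P(H) / P(E)

Rearranging for P(H):
P(H) = P(H|E) × P(E) / P(E|H)
     = 0.6429 × 0.4571 / 0.6750
     = 0.29386959 / 0.6750
     = 0.4354


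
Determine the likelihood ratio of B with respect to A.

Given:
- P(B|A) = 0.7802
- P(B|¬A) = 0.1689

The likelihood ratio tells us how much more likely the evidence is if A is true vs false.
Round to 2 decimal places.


Likelihood Ratio (LR) = P(B|A) / P(B|¬A)

LR = 0.7802 / 0.1689
   = 4.62

The evidence is 4.62 times more likely if A is true than if A is false.
Because LR exceeds 1, B is evidence for A.


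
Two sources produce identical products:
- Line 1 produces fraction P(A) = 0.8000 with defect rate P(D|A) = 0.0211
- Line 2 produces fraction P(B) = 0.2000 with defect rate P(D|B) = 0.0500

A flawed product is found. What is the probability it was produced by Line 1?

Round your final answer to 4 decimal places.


Let A = from Line 1, D = flawed

Given:
- P(A) = 0.8000, P(B) = 0.2000
- P(D|A) = 0.0211, P(D|B) = 0.0500

Step 1: Find P(D)
P(D) = P(D|A)P(A) + P(D|B)P(B)
     = 0.0211 × 0.8000 + 0.0500 × 0.2000
     = 0.01688000 + 0.01000000
     = 0.02688000

Step 2: Apply Bayes' theorem
P(A|D) = P(D|A)P(A) / P(D)
       = 0.01688000 / 0.02688000
       = 0.6280


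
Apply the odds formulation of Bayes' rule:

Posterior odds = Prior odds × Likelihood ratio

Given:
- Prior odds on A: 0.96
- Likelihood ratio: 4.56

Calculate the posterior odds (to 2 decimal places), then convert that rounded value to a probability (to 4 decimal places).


Step 1: Calculate posterior odds
Posterior odds = Prior odds × LR
               = 0.96 × 4.56
               = 4.38

Step 2: Convert to probability
P(A|E) = Posterior odds / (1 + Posterior odds)
       = 4.38 / (1 + 4.38)
       = 4.38 / 5.38
       = 0.8141

The evidence increased P(A) from 0.4898 to 0.8141.


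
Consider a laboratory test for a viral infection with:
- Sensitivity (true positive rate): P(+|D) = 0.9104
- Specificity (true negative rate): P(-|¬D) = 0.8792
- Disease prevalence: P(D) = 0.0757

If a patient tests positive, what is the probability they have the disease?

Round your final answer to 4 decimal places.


Let D = has disease, + = positive test

Given:
- P(D) = 0.0757 (prevalence)
- P(+|D) = 0.9104 (sensitivity)
- P(-|¬D) = 0.8792 (specificity)
- P(+|¬D) = 0.1208 (false positive rate = 1 - specificity)

Step 1: Find P(+)
P(+) = P(+|D)P(D) + P(+|¬D)P(¬D)
     = 0.9104 × 0.0757 + 0.1208 × 0.9243
     = 0.06891728 + 0.11165544
     = 0.18057272

Step 2: Apply Bayes' theorem for P(D|+)
P(D|+) = P(+|D)P(D) / P(+)
       = 0.06891728 / 0.18057272
       = 0.3817


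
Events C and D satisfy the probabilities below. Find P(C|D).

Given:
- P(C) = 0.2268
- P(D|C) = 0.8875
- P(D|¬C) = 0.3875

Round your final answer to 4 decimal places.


Bayes' theorem: P(C|D) = P(D|C) × P(C) / P(D)

Step 1: Calculate P(D) using law of total probability
P(D) = P(D|C)P(C) + P(D|¬C)P(¬C)
     = 0.8875 × 0.2268 + 0.3875 × 0.7732
     = 0.20128500 + 0.29961500
     = 0.50090000

Step 2: Apply Bayes' theorem
P(C|D) = P(D|C) × P(C) / P(D)
       = 0.20128500 / 0.50090000
       = 0.4018


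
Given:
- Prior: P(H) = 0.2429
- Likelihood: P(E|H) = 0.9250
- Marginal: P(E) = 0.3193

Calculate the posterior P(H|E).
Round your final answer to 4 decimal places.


Using Bayes' theorem:

P(H|E) = P(E|H) × P(H) / P(E)
       = 0.9250 × 0.2429 / 0.3193
       = 0.22468250 / 0.3193
       = 0.7037

The evidence strengthens our belief in H.
Prior: 0.2429 → Posterior: 0.7037


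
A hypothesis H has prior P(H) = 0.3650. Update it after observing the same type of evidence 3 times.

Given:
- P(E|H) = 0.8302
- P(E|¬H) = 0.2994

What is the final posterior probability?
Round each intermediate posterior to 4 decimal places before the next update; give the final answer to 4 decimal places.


Sequential Bayesian updating:

Initial prior: P(H) = 0.3650

Update 1:
  P(E) = 0.8302 × 0.3650 + 0.2994 × 0.6350 = 0.30302300 + 0.19011900 = 0.49314200
  P(H|E) = 0.30302300 / 0.49314200 = 0.6145

Update 2:
  P(E) = 0.8302 × 0.6145 + 0.2994 × 0.3855 = 0.51015790 + 0.11541870 = 0.62557660
  P(H|E) = 0.51015790 / 0.62557660 = 0.8155

Update 3:
  P(E) = 0.8302 × 0.8155 + 0.2994 × 0.1845 = 0.67702810 + 0.05523930 = 0.73226740
  P(H|E) = 0.67702810 / 0.73226740 = 0.9246

Final posterior: 0.9246


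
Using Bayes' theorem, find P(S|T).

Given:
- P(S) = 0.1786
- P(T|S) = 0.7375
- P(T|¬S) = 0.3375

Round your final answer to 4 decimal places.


Bayes' theorem: P(S|T) = P(T|S) × P(S) / P(T)

Step 1: Calculate P(T) using law of total probability
P(T) = P(T|S)P(S) + P(T|¬S)P(¬S)
     = 0.7375 × 0.1786 + 0.3375 × 0.8214
     = 0.13171750 + 0.27722250
     = 0.40894000

Step 2: Apply Bayes' theorem
P(S|T) = P(T|S) × P(S) / P(T)
       = 0.13171750 / 0.40894000
       = 0.3221


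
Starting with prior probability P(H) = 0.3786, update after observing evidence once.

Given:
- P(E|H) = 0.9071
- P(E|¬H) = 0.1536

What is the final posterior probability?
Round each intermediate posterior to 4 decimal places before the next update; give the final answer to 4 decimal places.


Sequential Bayesian updating:

Initial prior: P(H) = 0.3786

Update 1:
  P(E) = 0.9071 × 0.3786 + 0.1536 × 0.6214 = 0.34342806 + 0.09544704 = 0.43887510
  P(H|E) = 0.34342806 / 0.43887510 = 0.7825

Final posterior: 0.7825


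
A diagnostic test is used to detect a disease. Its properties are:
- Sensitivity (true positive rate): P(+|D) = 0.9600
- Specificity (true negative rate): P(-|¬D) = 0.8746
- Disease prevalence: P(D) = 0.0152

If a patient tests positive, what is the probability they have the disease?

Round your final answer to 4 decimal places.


Let D = has disease, + = positive test

Given:
- P(D) = 0.0152 (prevalence)
- P(+|D) = 0.9600 (sensitivity)
- P(-|¬D) = 0.8746 (specificity)
- P(+|¬D) = 0.1254 (false positive rate = 1 - specificity)

Step 1: Find P(+)
P(+) = P(+|D)P(D) + P(+|¬D)P(¬D)
     = 0.9600 × 0.0152 + 0.1254 × 0.9848
     = 0.01459200 + 0.12349392
     = 0.13808592

Step 2: Apply Bayes' theorem for P(D|+)
P(D|+) = P(+|D)P(D) / P(+)
       = 0.01459200 / 0.13808592
       = 0.1057


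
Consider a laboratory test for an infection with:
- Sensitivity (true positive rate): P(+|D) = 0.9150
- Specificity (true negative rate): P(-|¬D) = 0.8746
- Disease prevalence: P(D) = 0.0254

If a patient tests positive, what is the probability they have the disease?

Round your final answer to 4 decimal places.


Let D = has disease, + = positive test

Given:
- P(D) = 0.0254 (prevalence)
- P(+|D) = 0.9150 (sensitivity)
- P(-|¬D) = 0.8746 (specificity)
- P(+|¬D) = 0.1254 (false positive rate = 1 - specificity)

Step 1: Find P(+)
P(+) = P(+|D)P(D) + P(+|¬D)P(¬D)
     = 0.9150 × 0.0254 + 0.1254 × 0.9746
     = 0.02324100 + 0.12221484
     = 0.14545584

Step 2: Apply Bayes' theorem for P(D|+)
P(D|+) = P(+|D)P(D) / P(+)
       = 0.02324100 / 0.14545584
       = 0.1598


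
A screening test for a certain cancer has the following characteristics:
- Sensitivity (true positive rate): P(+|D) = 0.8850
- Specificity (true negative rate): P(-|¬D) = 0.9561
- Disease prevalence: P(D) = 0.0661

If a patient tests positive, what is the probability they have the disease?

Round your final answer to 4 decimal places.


Let D = has disease, + = positive test

Given:
- P(D) = 0.0661 (prevalence)
- P(+|D) = 0.8850 (sensitivity)
- P(-|¬D) = 0.9561 (specificity)
- P(+|¬D) = 0.0439 (false positive rate = 1 - specificity)

Step 1: Find P(+)
P(+) = P(+|D)P(D) + P(+|¬D)P(¬D)
     = 0.8850 × 0.0661 + 0.0439 × 0.9339
     = 0.05849850 + 0.04099821
     = 0.09949671

Step 2: Apply Bayes' theorem for P(D|+)
P(D|+) = P(+|D)P(D) / P(+)
       = 0.05849850 / 0.09949671
       = 0.5879


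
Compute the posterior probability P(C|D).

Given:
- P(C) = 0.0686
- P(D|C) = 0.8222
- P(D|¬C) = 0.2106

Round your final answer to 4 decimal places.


Bayes' theorem: P(C|D) = P(D|C) × P(C) / P(D)

Step 1: Calculate P(D) using law of total probability
P(D) = P(D|C)P(C) + P(D|¬C)P(¬C)
     = 0.8222 × 0.0686 + 0.2106 × 0.9314
     = 0.05640292 + 0.19615284
     = 0.25255576

Step 2: Apply Bayes' theorem
P(C|D) = P(D|C) × P(C) / P(D)
       = 0.05640292 / 0.25255576
       = 0.2233


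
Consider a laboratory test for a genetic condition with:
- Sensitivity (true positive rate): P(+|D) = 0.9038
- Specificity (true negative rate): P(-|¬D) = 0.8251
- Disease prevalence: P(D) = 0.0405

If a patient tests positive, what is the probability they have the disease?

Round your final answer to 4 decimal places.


Let D = has disease, + = positive test

Given:
- P(D) = 0.0405 (prevalence)
- P(+|D) = 0.9038 (sensitivity)
- P(-|¬D) = 0.8251 (specificity)
- P(+|¬D) = 0.1749 (false positive rate = 1 - specificity)

Step 1: Find P(+)
P(+) = P(+|D)P(D) + P(+|¬D)P(¬D)
     = 0.9038 × 0.0405 + 0.1749 × 0.9595
     = 0.03660390 + 0.16781655
     = 0.20442045

Step 2: Apply Bayes' theorem for P(D|+)
P(D|+) = P(+|D)P(D) / P(+)
       = 0.03660390 / 0.20442045
       = 0.1791


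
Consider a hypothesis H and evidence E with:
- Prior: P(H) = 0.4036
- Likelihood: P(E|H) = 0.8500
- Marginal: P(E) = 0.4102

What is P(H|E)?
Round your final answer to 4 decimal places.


Using Bayes' theorem:

P(H|E) = P(E|H) × P(H) / P(E)
       = 0.8500 × 0.4036 / 0.4102
       = 0.34306000 / 0.4102
       = 0.8363

The evidence strengthens our belief in H.
Prior: 0.4036 → Posterior: 0.8363
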